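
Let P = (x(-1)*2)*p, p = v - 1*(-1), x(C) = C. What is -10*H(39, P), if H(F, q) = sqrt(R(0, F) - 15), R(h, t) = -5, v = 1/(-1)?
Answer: -20*I*sqrt(5) ≈ -44.721*I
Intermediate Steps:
v = -1
p = 0 (p = -1 - 1*(-1) = -1 + 1 = 0)
P = 0 (P = -1*2*0 = -2*0 = 0)
H(F, q) = 2*I*sqrt(5) (H(F, q) = sqrt(-5 - 15) = sqrt(-20) = 2*I*sqrt(5))
-10*H(39, P) = -20*I*sqrt(5)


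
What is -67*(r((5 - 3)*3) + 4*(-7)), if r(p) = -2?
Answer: 2010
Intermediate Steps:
-67*(r((5 - 3)*3) + 4*(-7)) = -67*(-2 + 4*(-7)) = -67*(-2 - 28) = -67*(-30) = 2010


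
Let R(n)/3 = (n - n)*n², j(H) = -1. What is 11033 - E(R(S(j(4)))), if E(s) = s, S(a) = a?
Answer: 11033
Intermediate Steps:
R(n) = 0 (R(n) = 3*((n - n)*n²) = 3*(0*n²) = 3*0 = 0)
11033 - E(R(S(j(4)))) = 11033 - 1*0 = 11033 + 0 = 11033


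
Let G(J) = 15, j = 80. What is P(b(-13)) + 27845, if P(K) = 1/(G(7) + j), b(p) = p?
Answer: 2645276/95 ≈ 27845.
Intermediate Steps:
P(K) = 1/95 (P(K) = 1/(15 + 80) = 1/95)
P(b(-13)) + 27845 = 1/95 + 27845 = 2645276/95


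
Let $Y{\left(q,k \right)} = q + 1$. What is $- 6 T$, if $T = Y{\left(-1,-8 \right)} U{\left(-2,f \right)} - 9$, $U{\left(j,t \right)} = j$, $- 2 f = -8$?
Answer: $54$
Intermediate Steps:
$f = 4$ ($f = \left(- \frac{1}{2}\right) \left(-8\right) = 4$)
$Y{\left(q,k \right)} = 1 + q$
$T = -9$ ($T = \left(1 - 1\right) \left(-2\right) - 9 = 0 \left(-2\right) - 9 = 0 - 9 = -9$)
$- 6 T = \left(-6\right) \left(-9\right) = 54$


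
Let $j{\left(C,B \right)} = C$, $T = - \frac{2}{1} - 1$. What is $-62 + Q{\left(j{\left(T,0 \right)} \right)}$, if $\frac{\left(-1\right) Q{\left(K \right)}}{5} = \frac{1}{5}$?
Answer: $-63$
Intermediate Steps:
$T = -3$ ($T = \left(-2\right) 1 - 1 = -2 - 1 = -3$)
$Q{\left(K \right)} = -1$ ($Q{\left(K \right)} = - \frac{5}{5} = \left(-5\right) \frac{1}{5} = -1$)
$-62 + Q{\left(j{\left(T,0 \right)} \right)} = -62 - 1 = -63$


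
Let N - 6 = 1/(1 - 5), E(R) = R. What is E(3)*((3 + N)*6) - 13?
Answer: 289/2 ≈ 144.50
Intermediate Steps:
N = 23/4 (N = 6 + 1/(1 - 5) = 6 + 1/(-4) = 6 - ¼ = 23/4 ≈ 5.7500)
E(3)*((3 + N)*6) - 13 = 3*((3 + 23/4)*6) - 13 = 3*((35/4)*6) - 13 = 3*(105/2) - 13 = 315/2 - 13 = 289/2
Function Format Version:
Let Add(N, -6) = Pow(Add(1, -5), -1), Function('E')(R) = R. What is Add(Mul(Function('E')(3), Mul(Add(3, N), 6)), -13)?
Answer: Rational(289, 2) ≈ 144.50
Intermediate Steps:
N = Rational(23, 4) (N = Add(6, Pow(Add(1, -5), -1)) = Add(6, Pow(-4, -1)) = Add(6, Rational(-1, 4)) = Rational(23, 4) ≈ 5.7500)
Add(Mul(Function('E')(3), Mul(Add(3, N), 6)), -13) = Add(Mul(3, Mul(Add(3, Rational(23, 4)), 6)), -13) = Add(Mul(3, Mul(Rational(35, 4), 6)), -13) = Add(Mul(3, Rational(105, 2)), -13) = Add(Rational(315, 2), -13) = Rational(289, 2)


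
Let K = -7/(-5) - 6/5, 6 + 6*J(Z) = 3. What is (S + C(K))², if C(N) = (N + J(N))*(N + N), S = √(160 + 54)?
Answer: 133759/625 - 6*√214/25 ≈ 210.50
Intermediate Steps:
J(Z) = -½ (J(Z) = -1 + (⅙)*3 = -1 + ½ = -½)
S = √214 ≈ 14.629
K = ⅕ (K = -7*(-⅕) - 6*⅕ = 7/5 - 6/5 = ⅕ ≈ 0.20000)
C(N) = 2*N*(-½ + N) (C(N) = (N - ½)*(N + N) = (-½ + N)*(2*N) = 2*N*(-½ + N))
(S + C(K))² = (√214 + (-1 + 2*(⅕))/5)² = (√214 + (-1 + ⅖)/5)² = (√214 + (⅕)*(-⅗))² = (√214 - 3/25)² = (-3/25 + √214)²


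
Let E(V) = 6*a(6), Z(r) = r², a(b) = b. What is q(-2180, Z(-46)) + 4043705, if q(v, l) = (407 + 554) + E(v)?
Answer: 4044702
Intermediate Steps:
E(V) = 36 (E(V) = 6*6 = 36)
q(v, l) = 997 (q(v, l) = (407 + 554) + 36 = 961 + 36 = 997)
q(-2180, Z(-46)) + 4043705 = 997 + 4043705 = 4044702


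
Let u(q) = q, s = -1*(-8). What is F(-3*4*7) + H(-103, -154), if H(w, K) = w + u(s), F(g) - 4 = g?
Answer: -175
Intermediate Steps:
s = 8
F(g) = 4 + g
H(w, K) = 8 + w (H(w, K) = w + 8 = 8 + w)
F(-3*4*7) + H(-103, -154) = (4 - 3*4*7) + (8 - 103) = (4 - 12*7) - 95 = (4 - 84) - 95 = -80 - 95 = -175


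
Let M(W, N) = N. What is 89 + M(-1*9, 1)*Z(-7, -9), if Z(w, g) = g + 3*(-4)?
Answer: 68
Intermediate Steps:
Z(w, g) = -12 + g (Z(w, g) = g - 12 = -12 + g)
89 + M(-1*9, 1)*Z(-7, -9) = 89 + 1*(-12 - 9) = 89 + 1*(-21) = 89 - 21 = 68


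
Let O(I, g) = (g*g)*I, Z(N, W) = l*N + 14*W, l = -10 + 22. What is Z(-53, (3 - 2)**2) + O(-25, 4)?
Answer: -1022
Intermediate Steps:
l = 12
Z(N, W) = 12*N + 14*W
O(I, g) = I*g**2 (O(I, g) = g**2*I = I*g**2)
Z(-53, (3 - 2)**2) + O(-25, 4) = (12*(-53) + 14*(3 - 2)**2) - 25*4**2 = (-636 + 14*1**2) - 25*16 = (-636 + 14*1) - 400 = (-636 + 14) - 400 = -622 - 400 = -1022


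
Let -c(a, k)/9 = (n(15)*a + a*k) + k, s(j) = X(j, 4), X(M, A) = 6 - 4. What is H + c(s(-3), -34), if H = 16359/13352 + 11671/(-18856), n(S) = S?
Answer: 2551508692/3933833 ≈ 648.61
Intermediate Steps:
X(M, A) = 2
s(j) = 2
c(a, k) = -135*a - 9*k - 9*a*k (c(a, k) = -9*((15*a + a*k) + k) = -9*(k + 15*a + a*k) = -135*a - 9*k - 9*a*k)
H = 2384908/3933833 (H = 16359*(1/13352) + 11671*(-1/18856) = 16359/13352 - 11671/18856 = 2384908/3933833 ≈ 0.60626)
H + c(s(-3), -34) = 2384908/3933833 + (-135*2 - 9*(-34) - 9*2*(-34)) = 2384908/3933833 + (-270 + 306 + 612) = 2384908/3933833 + 648 = 2551508692/3933833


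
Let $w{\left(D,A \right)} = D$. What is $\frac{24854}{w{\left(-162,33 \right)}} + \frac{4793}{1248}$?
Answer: $- \frac{5040221}{33696} \approx -149.58$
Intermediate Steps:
$\frac{24854}{w{\left(-162,33 \right)}} + \frac{4793}{1248} = \frac{24854}{-162} + \frac{4793}{1248} = 24854 \left(- \frac{1}{162}\right) + 4793 \cdot \frac{1}{1248} = - \frac{12427}{81} + \frac{4793}{1248} = - \frac{5040221}{33696}$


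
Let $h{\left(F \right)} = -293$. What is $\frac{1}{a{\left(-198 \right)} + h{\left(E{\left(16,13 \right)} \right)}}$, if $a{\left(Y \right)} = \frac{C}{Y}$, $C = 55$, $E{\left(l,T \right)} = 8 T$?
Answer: $- \frac{18}{5279} \approx -0.0034097$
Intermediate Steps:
$a{\left(Y \right)} = \frac{55}{Y}$
$\frac{1}{a{\left(-198 \right)} + h{\left(E{\left(16,13 \right)} \right)}} = \frac{1}{\frac{55}{-198} - 293} = \frac{1}{55 \left(- \frac{1}{198}\right) - 293} = \frac{1}{- \frac{5}{18} - 293} = \frac{1}{- \frac{5279}{18}} = - \frac{18}{5279}$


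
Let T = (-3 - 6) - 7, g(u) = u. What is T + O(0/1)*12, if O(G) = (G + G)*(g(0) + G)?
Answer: -16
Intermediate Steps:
T = -16 (T = -9 - 7 = -16)
O(G) = 2*G² (O(G) = (G + G)*(0 + G) = (2*G)*G = 2*G²)
T + O(0/1)*12 = -16 + (2*(0/1)²)*12 = -16 + (2*(0*1)²)*12 = -16 + (2*0²)*12 = -16 + (2*0)*12 = -16 + 0*12 = -16 + 0 = -16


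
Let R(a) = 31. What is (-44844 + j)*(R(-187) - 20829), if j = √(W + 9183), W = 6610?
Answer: 932665512 - 20798*√15793 ≈ 9.3005e+8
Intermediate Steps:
j = √15793 (j = √(6610 + 9183) = √15793 ≈ 125.67)
(-44844 + j)*(R(-187) - 20829) = (-44844 + √15793)*(31 - 20829) = (-44844 + √15793)*(-20798) = 932665512 - 20798*√15793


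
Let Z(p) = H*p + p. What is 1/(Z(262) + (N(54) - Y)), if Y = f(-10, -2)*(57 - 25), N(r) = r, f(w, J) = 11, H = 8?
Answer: 1/2060 ≈ 0.00048544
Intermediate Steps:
Y = 352 (Y = 11*(57 - 25) = 11*32 = 352)
Z(p) = 9*p (Z(p) = 8*p + p = 9*p)
1/(Z(262) + (N(54) - Y)) = 1/(9*262 + (54 - 1*352)) = 1/(2358 + (54 - 352)) = 1/(2358 - 298) = 1/2060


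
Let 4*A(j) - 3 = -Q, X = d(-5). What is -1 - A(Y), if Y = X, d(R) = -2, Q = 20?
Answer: 13/4 ≈ 3.2500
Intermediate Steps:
X = -2
Y = -2
A(j) = -17/4 (A(j) = ¾ + (-1*20)/4 = ¾ + (¼)*(-20) = ¾ - 5 = -17/4)
-1 - A(Y) = -1 - 1*(-17/4) = -1 + 17/4 = 13/4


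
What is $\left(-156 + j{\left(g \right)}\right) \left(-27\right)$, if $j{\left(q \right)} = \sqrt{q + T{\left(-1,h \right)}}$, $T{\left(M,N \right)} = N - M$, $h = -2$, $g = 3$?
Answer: $4212 - 27 \sqrt{2} \approx 4173.8$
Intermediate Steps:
$j{\left(q \right)} = \sqrt{-1 + q}$ ($j{\left(q \right)} = \sqrt{q - 1} = \sqrt{-1 + q}$)
$\left(-156 + j{\left(g \right)}\right) \left(-27\right) = \left(-156 + \sqrt{-1 + 3}\right) \left(-27\right) = \left(-156 + \sqrt{2}\right) \left(-27\right) = 4212 - 27 \sqrt{2}$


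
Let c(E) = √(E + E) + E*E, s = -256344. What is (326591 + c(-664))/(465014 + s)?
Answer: 109641/29810 + 2*I*√83/104335 ≈ 3.678 + 0.00017464*I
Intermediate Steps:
c(E) = E² + √2*√E (c(E) = √(2*E) + E² = √2*√E + E² = E² + √2*√E)
(326591 + c(-664))/(465014 + s) = (326591 + ((-664)² + √2*√(-664)))/(465014 - 256344) = (326591 + (440896 + √2*(2*I*√166)))/208670 = (326591 + (440896 + 4*I*√83))*(1/208670) = (767487 + 4*I*√83)*(1/208670) = 109641/29810 + 2*I*√83/104335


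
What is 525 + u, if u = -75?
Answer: 450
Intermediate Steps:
525 + u = 525 - 75 = 450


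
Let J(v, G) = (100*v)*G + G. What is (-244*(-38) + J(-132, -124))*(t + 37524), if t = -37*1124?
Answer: -6689132672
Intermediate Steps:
t = -41588
J(v, G) = G + 100*G*v (J(v, G) = 100*G*v + G = G + 100*G*v)
(-244*(-38) + J(-132, -124))*(t + 37524) = (-244*(-38) - 124*(1 + 100*(-132)))*(-41588 + 37524) = (9272 - 124*(1 - 13200))*(-4064) = (9272 - 124*(-13199))*(-4064) = (9272 + 1636676)*(-4064) = 1645948*(-4064) = -6689132672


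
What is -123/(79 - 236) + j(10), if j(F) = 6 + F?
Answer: 2635/157 ≈ 16.783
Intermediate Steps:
-123/(79 - 236) + j(10) = -123/(79 - 236) + (6 + 10) = -123/(-157) + 16 = -123*(-1/157) + 16 = 123/157 + 16 = 2635/157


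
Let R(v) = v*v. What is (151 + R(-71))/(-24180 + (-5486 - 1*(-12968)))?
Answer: -236/759 ≈ -0.31094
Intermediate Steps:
R(v) = v²
(151 + R(-71))/(-24180 + (-5486 - 1*(-12968))) = (151 + (-71)²)/(-24180 + (-5486 - 1*(-12968))) = (151 + 5041)/(-24180 + (-5486 + 12968)) = 5192/(-24180 + 7482) = 5192/(-16698) = 5192*(-1/16698) = -236/759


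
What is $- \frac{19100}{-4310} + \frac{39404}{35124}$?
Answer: $\frac{21017491}{3784611} \approx 5.5534$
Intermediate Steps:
$- \frac{19100}{-4310} + \frac{39404}{35124} = \left(-19100\right) \left(- \frac{1}{4310}\right) + 39404 \cdot \frac{1}{35124} = \frac{1910}{431} + \frac{9851}{8781} = \frac{21017491}{3784611}$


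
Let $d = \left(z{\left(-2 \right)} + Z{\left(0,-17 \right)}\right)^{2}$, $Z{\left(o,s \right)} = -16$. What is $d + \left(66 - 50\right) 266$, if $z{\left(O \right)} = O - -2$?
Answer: $4512$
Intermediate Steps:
$z{\left(O \right)} = 2 + O$ ($z{\left(O \right)} = O + 2 = 2 + O$)
$d = 256$ ($d = \left(\left(2 - 2\right) - 16\right)^{2} = \left(0 - 16\right)^{2} = \left(-16\right)^{2} = 256$)
$d + \left(66 - 50\right) 266 = 256 + \left(66 - 50\right) 266 = 256 + 16 \cdot 266 = 256 + 4256 = 4512$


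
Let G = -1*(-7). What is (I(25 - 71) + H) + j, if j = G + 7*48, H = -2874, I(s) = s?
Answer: -2577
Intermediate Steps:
G = 7
j = 343 (j = 7 + 7*48 = 7 + 336 = 343)
(I(25 - 71) + H) + j = ((25 - 71) - 2874) + 343 = (-46 - 2874) + 343 = -2920 + 343 = -2577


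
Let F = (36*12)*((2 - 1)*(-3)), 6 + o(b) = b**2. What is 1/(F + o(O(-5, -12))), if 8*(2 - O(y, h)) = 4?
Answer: -4/5199 ≈ -0.00076938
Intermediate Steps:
O(y, h) = 3/2 (O(y, h) = 2 - 1/8*4 = 2 - 1/2 = 3/2)
o(b) = -6 + b**2
F = -1296 (F = 432*(1*(-3)) = 432*(-3) = -1296)
1/(F + o(O(-5, -12))) = 1/(-1296 + (-6 + (3/2)**2)) = 1/(-1296 + (-6 + 9/4)) = 1/(-1296 - 15/4) = 1/(-5199/4) = -4/5199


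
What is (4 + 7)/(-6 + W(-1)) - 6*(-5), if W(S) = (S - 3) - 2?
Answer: 349/12 ≈ 29.083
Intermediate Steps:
W(S) = -5 + S (W(S) = (-3 + S) - 2 = -5 + S)
(4 + 7)/(-6 + W(-1)) - 6*(-5) = (4 + 7)/(-6 + (-5 - 1)) - 6*(-5) = 11/(-6 - 6) + 30 = 11/(-12) + 30 = 11*(-1/12) + 30 = -11/12 + 30 = 349/12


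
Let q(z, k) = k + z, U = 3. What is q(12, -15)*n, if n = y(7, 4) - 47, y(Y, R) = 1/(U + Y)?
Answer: 1407/10 ≈ 140.70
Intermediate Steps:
y(Y, R) = 1/(3 + Y)
n = -469/10 (n = 1/(3 + 7) - 47 = 1/10 - 47 = -469/10 ≈ -46.900)
q(12, -15)*n = (-15 + 12)*(-469/10) = -3*(-469/10) = 1407/10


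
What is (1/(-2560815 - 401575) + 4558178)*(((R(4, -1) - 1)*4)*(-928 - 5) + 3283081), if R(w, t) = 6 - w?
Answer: 44281380516671872231/2962390 ≈ 1.4948e+13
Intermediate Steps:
(1/(-2560815 - 401575) + 4558178)*(((R(4, -1) - 1)*4)*(-928 - 5) + 3283081) = (1/(-2560815 - 401575) + 4558178)*((((6 - 1*4) - 1)*4)*(-928 - 5) + 3283081) = (1/(-2962390) + 4558178)*((((6 - 4) - 1)*4)*(-933) + 3283081) = (-1/2962390 + 4558178)*(((2 - 1)*4)*(-933) + 3283081) = 13503100925419*((1*4)*(-933) + 3283081)/2962390 = 13503100925419*(4*(-933) + 3283081)/2962390 = 13503100925419*(-3732 + 3283081)/2962390 = (13503100925419/2962390)*3279349 = 44281380516671872231/2962390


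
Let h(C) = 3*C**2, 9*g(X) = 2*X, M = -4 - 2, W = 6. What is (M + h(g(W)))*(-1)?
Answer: 2/3 ≈ 0.66667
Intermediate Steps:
M = -6
g(X) = 2*X/9 (g(X) = (2*X)/9 = 2*X/9)
(M + h(g(W)))*(-1) = (-6 + 3*((2/9)*6)**2)*(-1) = (-6 + 3*(4/3)**2)*(-1) = (-6 + 3*(16/9))*(-1) = (-6 + 16/3)*(-1) = -2/3*(-1) = 2/3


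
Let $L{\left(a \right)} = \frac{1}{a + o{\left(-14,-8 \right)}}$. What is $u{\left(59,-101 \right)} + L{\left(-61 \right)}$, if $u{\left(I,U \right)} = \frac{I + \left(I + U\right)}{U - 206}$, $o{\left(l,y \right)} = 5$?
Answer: $- \frac{1259}{17192} \approx -0.073232$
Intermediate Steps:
$L{\left(a \right)} = \frac{1}{5 + a}$ ($L{\left(a \right)} = \frac{1}{a + 5} = \frac{1}{5 + a}$)
$u{\left(I,U \right)} = \frac{U + 2 I}{-206 + U}$
$u{\left(59,-101 \right)} + L{\left(-61 \right)} = \frac{-101 + 2 \cdot 59}{-206 - 101} + \frac{1}{5 - 61} = \frac{-101 + 118}{-307} + \frac{1}{-56} = \left(- \frac{1}{307}\right) 17 - \frac{1}{56} = - \frac{17}{307} - \frac{1}{56} = - \frac{1259}{17192}$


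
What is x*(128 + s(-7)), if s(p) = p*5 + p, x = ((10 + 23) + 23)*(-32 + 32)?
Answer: 0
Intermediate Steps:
x = 0 (x = (33 + 23)*0 = 56*0 = 0)
s(p) = 6*p (s(p) = 5*p + p = 6*p)
x*(128 + s(-7)) = 0*(128 + 6*(-7)) = 0*(128 - 42) = 0*86 = 0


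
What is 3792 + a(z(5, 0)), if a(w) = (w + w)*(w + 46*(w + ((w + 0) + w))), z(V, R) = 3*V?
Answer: 66342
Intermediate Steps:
a(w) = 278*w² (a(w) = (2*w)*(w + 46*(w + (w + w))) = (2*w)*(w + 46*(w + 2*w)) = (2*w)*(w + 46*(3*w)) = (2*w)*(w + 138*w) = (2*w)*(139*w) = 278*w²)
3792 + a(z(5, 0)) = 3792 + 278*(3*5)² = 3792 + 278*15² = 3792 + 278*225 = 3792 + 62550 = 66342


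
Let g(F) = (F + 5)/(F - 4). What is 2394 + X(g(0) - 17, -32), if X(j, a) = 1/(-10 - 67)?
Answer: 184337/77 ≈ 2394.0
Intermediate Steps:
g(F) = (5 + F)/(-4 + F)
X(j, a) = -1/77 (X(j, a) = 1/(-77) = -1/77)
2394 + X(g(0) - 17, -32) = 2394 - 1/77 = 184337/77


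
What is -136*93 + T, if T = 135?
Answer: -12513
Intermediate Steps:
-136*93 + T = -136*93 + 135 = -12648 + 135 = -12513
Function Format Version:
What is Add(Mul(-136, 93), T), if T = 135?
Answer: -12513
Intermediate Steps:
Add(Mul(-136, 93), T) = Add(Mul(-136, 93), 135) = Add(-12648, 135) = -12513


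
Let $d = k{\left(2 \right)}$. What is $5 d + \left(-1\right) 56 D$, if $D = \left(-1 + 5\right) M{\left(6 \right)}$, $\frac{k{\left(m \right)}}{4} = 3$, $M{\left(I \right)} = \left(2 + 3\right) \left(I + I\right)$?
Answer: $-13380$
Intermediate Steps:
$M{\left(I \right)} = 10 I$ ($M{\left(I \right)} = 5 \cdot 2 I = 10 I$)
$k{\left(m \right)} = 12$ ($k{\left(m \right)} = 4 \cdot 3 = 12$)
$d = 12$
$D = 240$ ($D = \left(-1 + 5\right) 10 \cdot 6 = 4 \cdot 60 = 240$)
$5 d + \left(-1\right) 56 D = 5 \cdot 12 + \left(-1\right) 56 \cdot 240 = 60 - 13440 = -13380$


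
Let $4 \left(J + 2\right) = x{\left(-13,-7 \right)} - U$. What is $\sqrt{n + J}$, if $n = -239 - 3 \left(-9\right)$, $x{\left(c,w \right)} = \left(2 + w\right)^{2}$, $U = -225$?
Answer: $\frac{i \sqrt{606}}{2} \approx 12.309 i$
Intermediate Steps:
$J = \frac{121}{2}$ ($J = -2 + \frac{\left(2 - 7\right)^{2} - -225}{4} = -2 + \frac{\left(-5\right)^{2} + 225}{4} = -2 + \frac{25 + 225}{4} = -2 + \frac{1}{4} \cdot 250 = -2 + \frac{125}{2} = \frac{121}{2} \approx 60.5$)
$n = -212$ ($n = -239 - -27 = -239 + 27 = -212$)
$\sqrt{n + J} = \sqrt{-212 + \frac{121}{2}} = \sqrt{- \frac{303}{2}} = \frac{i \sqrt{606}}{2}$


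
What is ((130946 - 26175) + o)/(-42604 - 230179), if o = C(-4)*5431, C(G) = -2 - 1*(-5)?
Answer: -121064/272783 ≈ -0.44381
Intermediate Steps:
C(G) = 3 (C(G) = -2 + 5 = 3)
o = 16293 (o = 3*5431 = 16293)
((130946 - 26175) + o)/(-42604 - 230179) = ((130946 - 26175) + 16293)/(-42604 - 230179) = (104771 + 16293)/(-272783) = 121064*(-1/272783) = -121064/272783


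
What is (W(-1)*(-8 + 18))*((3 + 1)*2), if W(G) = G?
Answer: -80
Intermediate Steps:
(W(-1)*(-8 + 18))*((3 + 1)*2) = (-(-8 + 18))*((3 + 1)*2) = (-1*10)*(4*2) = -10*8 = -80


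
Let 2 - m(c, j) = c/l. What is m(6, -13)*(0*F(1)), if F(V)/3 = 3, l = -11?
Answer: 0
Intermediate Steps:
F(V) = 9 (F(V) = 3*3 = 9)
m(c, j) = 2 + c/11 (m(c, j) = 2 - c/(-11) = 2 - c*(-1)/11 = 2 - (-1)*c/11 = 2 + c/11)
m(6, -13)*(0*F(1)) = (2 + (1/11)*6)*(0*9) = (2 + 6/11)*0 = (28/11)*0 = 0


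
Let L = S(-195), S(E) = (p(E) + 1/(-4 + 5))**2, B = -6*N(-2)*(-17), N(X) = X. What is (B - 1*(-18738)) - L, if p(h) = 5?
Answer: 18498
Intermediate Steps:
B = -204 (B = -6*(-2)*(-17) = 12*(-17) = -204)
S(E) = 36 (S(E) = (5 + 1/(-4 + 5))**2 = (5 + 1/1)**2 = (5 + 1)**2 = 6**2 = 36)
L = 36
(B - 1*(-18738)) - L = (-204 - 1*(-18738)) - 1*36 = (-204 + 18738) - 36 = 18534 - 36 = 18498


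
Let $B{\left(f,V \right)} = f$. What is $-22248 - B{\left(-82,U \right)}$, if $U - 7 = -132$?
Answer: $-22166$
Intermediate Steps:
$U = -125$ ($U = 7 - 132 = -125$)
$-22248 - B{\left(-82,U \right)} = -22248 - -82 = -22248 + 82 = -22166$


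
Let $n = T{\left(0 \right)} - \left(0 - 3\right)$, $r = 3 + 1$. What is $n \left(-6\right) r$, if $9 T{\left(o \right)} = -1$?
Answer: $- \frac{208}{3} \approx -69.333$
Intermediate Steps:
$T{\left(o \right)} = - \frac{1}{9}$ ($T{\left(o \right)} = \frac{1}{9} \left(-1\right) = - \frac{1}{9}$)
$r = 4$
$n = \frac{26}{9}$ ($n = - \frac{1}{9} - \left(0 - 3\right) = - \frac{1}{9} - -3 = - \frac{1}{9} + 3 = \frac{26}{9} \approx 2.8889$)
$n \left(-6\right) r = \frac{26}{9} \left(-6\right) 4 = \left(- \frac{52}{3}\right) 4 = - \frac{208}{3}$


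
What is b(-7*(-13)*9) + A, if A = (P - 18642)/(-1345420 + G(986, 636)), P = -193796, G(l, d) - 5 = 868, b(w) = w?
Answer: 1101396431/1344547 ≈ 819.16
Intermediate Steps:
G(l, d) = 873 (G(l, d) = 5 + 868 = 873)
A = 212438/1344547 (A = (-193796 - 18642)/(-1345420 + 873) = -212438/(-1344547) = -212438*(-1/1344547) = 212438/1344547 ≈ 0.15800)
b(-7*(-13)*9) + A = -7*(-13)*9 + 212438/1344547 = 91*9 + 212438/1344547 = 819 + 212438/1344547 = 1101396431/1344547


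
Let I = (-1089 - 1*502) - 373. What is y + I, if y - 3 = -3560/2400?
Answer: -117749/60 ≈ -1962.5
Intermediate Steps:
y = 91/60 (y = 3 - 3560/2400 = 3 - 3560*1/2400 = 3 - 89/60 = 91/60 ≈ 1.5167)
I = -1964 (I = (-1089 - 502) - 373 = -1591 - 373 = -1964)
y + I = 91/60 - 1964 = -117749/60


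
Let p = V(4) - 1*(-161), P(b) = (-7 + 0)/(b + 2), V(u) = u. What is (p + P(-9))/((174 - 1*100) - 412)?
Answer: -83/169 ≈ -0.49112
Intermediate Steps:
P(b) = -7/(2 + b)
p = 165 (p = 4 - 1*(-161) = 4 + 161 = 165)
(p + P(-9))/((174 - 1*100) - 412) = (165 - 7/(2 - 9))/((174 - 1*100) - 412) = (165 - 7/(-7))/((174 - 100) - 412) = (165 - 7*(-⅐))/(74 - 412) = (165 + 1)/(-338) = 166*(-1/338) = -83/169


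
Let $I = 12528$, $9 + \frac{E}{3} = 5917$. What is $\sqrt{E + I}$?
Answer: $2 \sqrt{7563} \approx 173.93$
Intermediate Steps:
$E = 17724$ ($E = -27 + 3 \cdot 5917 = -27 + 17751 = 17724$)
$\sqrt{E + I} = \sqrt{17724 + 12528} = \sqrt{30252} = 2 \sqrt{7563}$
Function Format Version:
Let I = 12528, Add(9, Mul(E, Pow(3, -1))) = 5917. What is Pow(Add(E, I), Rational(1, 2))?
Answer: Mul(2, Pow(7563, Rational(1, 2))) ≈ 173.93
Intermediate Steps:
E = 17724 (E = Add(-27, Mul(3, 5917)) = Add(-27, 17751) = 17724)
Pow(Add(E, I), Rational(1, 2)) = Pow(Add(17724, 12528), Rational(1, 2)) = Pow(30252, Rational(1, 2)) = Mul(2, Pow(7563, Rational(1, 2)))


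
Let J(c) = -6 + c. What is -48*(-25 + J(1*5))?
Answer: 1248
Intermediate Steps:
-48*(-25 + J(1*5)) = -48*(-25 + (-6 + 1*5)) = -48*(-25 + (-6 + 5)) = -48*(-25 - 1) = -48*(-26) = 1248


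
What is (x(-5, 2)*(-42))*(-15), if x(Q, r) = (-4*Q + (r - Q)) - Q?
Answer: 20160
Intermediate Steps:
x(Q, r) = r - 6*Q (x(Q, r) = (r - 5*Q) - Q = r - 6*Q)
(x(-5, 2)*(-42))*(-15) = ((2 - 6*(-5))*(-42))*(-15) = ((2 + 30)*(-42))*(-15) = (32*(-42))*(-15) = -1344*(-15) = 20160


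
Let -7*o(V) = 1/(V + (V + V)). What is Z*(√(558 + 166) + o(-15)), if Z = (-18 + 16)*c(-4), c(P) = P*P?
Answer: -32/315 - 64*√181 ≈ -861.13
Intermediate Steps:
c(P) = P²
o(V) = -1/(21*V) (o(V) = -1/(7*(V + (V + V))) = -1/(7*(V + 2*V)) = -1/(3*V)/7 = -1/(21*V))
Z = -32 (Z = (-18 + 16)*(-4)² = -2*16 = -32)
Z*(√(558 + 166) + o(-15)) = -32*(√(558 + 166) - 1/21/(-15)) = -32*(√724 - 1/21*(-1/15)) = -32*(2*√181 + 1/315) = -32*(1/315 + 2*√181) = -32/315 - 64*√181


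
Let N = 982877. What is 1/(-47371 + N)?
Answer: 1/935506 ≈ 1.0689e-6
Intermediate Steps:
1/(-47371 + N) = 1/(-47371 + 982877) = 1/935506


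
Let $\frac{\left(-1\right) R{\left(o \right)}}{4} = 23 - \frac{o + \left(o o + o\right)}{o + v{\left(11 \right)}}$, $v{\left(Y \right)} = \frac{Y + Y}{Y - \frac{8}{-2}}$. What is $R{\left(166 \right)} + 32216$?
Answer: $\frac{5148048}{157} \approx 32790.0$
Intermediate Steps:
$v{\left(Y \right)} = \frac{2 Y}{4 + Y}$ ($v{\left(Y \right)} = \frac{2 Y}{Y - -4} = \frac{2 Y}{Y + 4} = \frac{2 Y}{4 + Y}$)
$R{\left(o \right)} = -92 + \frac{4 \left(o^{2} + 2 o\right)}{\frac{22}{15} + o}$ ($R{\left(o \right)} = - 4 \left(23 - \frac{o + \left(o o + o\right)}{o + 2 \cdot 11 \frac{1}{4 + 11}}\right) = - 4 \left(23 - \frac{o + \left(o^{2} + o\right)}{o + 2 \cdot 11 \cdot \frac{1}{15}}\right) = - 4 \left(23 - \frac{o + \left(o + o^{2}\right)}{o + 2 \cdot 11 \cdot \frac{1}{15}}\right) = - 4 \left(23 - \frac{o^{2} + 2 o}{o + \frac{22}{15}}\right) = - 4 \left(23 - \frac{o^{2} + 2 o}{\frac{22}{15} + o}\right) = -92 + \frac{4 \left(o^{2} + 2 o\right)}{\frac{22}{15} + o}$)
$R{\left(166 \right)} + 32216 = \frac{4 \left(-506 - 52290 + 15 \cdot 166^{2}\right)}{22 + 15 \cdot 166} + 32216 = \frac{4 \left(-506 - 52290 + 15 \cdot 27556\right)}{22 + 2490} + 32216 = \frac{4 \left(-506 - 52290 + 413340\right)}{2512} + 32216 = 4 \cdot \frac{1}{2512} \cdot 360544 + 32216 = \frac{90136}{157} + 32216 = \frac{5148048}{157}$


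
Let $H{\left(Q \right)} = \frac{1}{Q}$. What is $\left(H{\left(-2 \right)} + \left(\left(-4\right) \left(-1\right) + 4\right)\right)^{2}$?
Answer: $\frac{225}{4} \approx 56.25$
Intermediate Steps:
$\left(H{\left(-2 \right)} + \left(\left(-4\right) \left(-1\right) + 4\right)\right)^{2} = \left(\frac{1}{-2} + \left(\left(-4\right) \left(-1\right) + 4\right)\right)^{2} = \left(- \frac{1}{2} + \left(4 + 4\right)\right)^{2} = \left(- \frac{1}{2} + 8\right)^{2} = \left(\frac{15}{2}\right)^{2} = \frac{225}{4}$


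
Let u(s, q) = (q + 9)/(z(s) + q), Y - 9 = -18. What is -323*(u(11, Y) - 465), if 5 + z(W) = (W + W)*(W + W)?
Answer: 150195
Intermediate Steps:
Y = -9 (Y = 9 - 18 = -9)
z(W) = -5 + 4*W**2 (z(W) = -5 + (W + W)*(W + W) = -5 + (2*W)*(2*W) = -5 + 4*W**2)
u(s, q) = (9 + q)/(-5 + q + 4*s**2) (u(s, q) = (q + 9)/((-5 + 4*s**2) + q) = (9 + q)/(-5 + q + 4*s**2))
-323*(u(11, Y) - 465) = -323*((9 - 9)/(-5 - 9 + 4*11**2) - 465) = -323*(0/(-5 - 9 + 4*121) - 465) = -323*(0/(-5 - 9 + 484) - 465) = -323*(0/470 - 465) = -323*((1/470)*0 - 465) = -323*(0 - 465) = -323*(-465) = 150195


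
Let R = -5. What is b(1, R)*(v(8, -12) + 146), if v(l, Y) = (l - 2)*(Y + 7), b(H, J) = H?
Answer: 116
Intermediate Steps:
v(l, Y) = (-2 + l)*(7 + Y)
b(1, R)*(v(8, -12) + 146) = 1*((-14 - 2*(-12) + 7*8 - 12*8) + 146) = 1*((-14 + 24 + 56 - 96) + 146) = 1*(-30 + 146) = 1*116 = 116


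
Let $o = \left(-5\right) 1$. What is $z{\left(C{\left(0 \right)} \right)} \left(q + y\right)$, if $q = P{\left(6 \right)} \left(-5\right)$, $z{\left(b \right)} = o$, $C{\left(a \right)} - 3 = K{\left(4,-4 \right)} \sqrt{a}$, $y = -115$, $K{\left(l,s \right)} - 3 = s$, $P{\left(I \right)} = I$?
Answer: $725$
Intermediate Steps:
$K{\left(l,s \right)} = 3 + s$
$C{\left(a \right)} = 3 - \sqrt{a}$ ($C{\left(a \right)} = 3 + \left(3 - 4\right) \sqrt{a} = 3 - \sqrt{a}$)
$o = -5$
$z{\left(b \right)} = -5$
$q = -30$ ($q = 6 \left(-5\right) = -30$)
$z{\left(C{\left(0 \right)} \right)} \left(q + y\right) = - 5 \left(-30 - 115\right) = \left(-5\right) \left(-145\right) = 725$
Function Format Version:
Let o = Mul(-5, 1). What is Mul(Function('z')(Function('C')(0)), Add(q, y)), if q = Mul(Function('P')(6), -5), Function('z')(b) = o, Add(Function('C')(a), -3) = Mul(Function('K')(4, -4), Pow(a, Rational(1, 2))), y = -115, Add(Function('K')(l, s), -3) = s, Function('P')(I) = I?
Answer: 725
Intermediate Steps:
Function('K')(l, s) = Add(3, s)
Function('C')(a) = Add(3, Mul(-1, Pow(a, Rational(1, 2)))) (Function('C')(a) = Add(3, Mul(Add(3, -4), Pow(a, Rational(1, 2)))) = Add(3, Mul(-1, Pow(a, Rational(1, 2)))))
o = -5
Function('z')(b) = -5
q = -30 (q = Mul(6, -5) = -30)
Mul(Function('z')(Function('C')(0)), Add(q, y)) = Mul(-5, Add(-30, -115)) = Mul(-5, -145) = 725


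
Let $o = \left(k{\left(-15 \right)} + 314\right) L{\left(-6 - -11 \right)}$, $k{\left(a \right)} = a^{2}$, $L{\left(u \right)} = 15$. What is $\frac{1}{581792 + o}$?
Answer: $\frac{1}{589877} \approx 1.6953 \cdot 10^{-6}$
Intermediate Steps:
$o = 8085$ ($o = \left(\left(-15\right)^{2} + 314\right) 15 = \left(225 + 314\right) 15 = 539 \cdot 15 = 8085$)
$\frac{1}{581792 + o} = \frac{1}{581792 + 8085} = \frac{1}{589877}$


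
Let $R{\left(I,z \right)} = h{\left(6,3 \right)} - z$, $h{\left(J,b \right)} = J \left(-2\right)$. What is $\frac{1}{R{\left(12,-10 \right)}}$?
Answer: $- \frac{1}{2} \approx -0.5$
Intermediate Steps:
$h{\left(J,b \right)} = - 2 J$
$R{\left(I,z \right)} = -12 - z$ ($R{\left(I,z \right)} = \left(-2\right) 6 - z = -12 - z$)
$\frac{1}{R{\left(12,-10 \right)}} = \frac{1}{-12 - -10} = \frac{1}{-12 + 10} = \frac{1}{-2} = - \frac{1}{2}$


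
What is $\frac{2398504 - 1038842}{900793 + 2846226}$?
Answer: $\frac{1359662}{3747019} \approx 0.36286$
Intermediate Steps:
$\frac{2398504 - 1038842}{900793 + 2846226} = \frac{1359662}{3747019}$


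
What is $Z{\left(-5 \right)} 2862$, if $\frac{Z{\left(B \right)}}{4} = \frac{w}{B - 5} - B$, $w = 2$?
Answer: $\frac{274752}{5} \approx 54950.0$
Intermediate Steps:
$Z{\left(B \right)} = - 4 B + \frac{8}{-5 + B}$ ($Z{\left(B \right)} = 4 \left(\frac{1}{B - 5} \cdot 2 - B\right) = 4 \left(\frac{1}{-5 + B} 2 - B\right) = 4 \left(\frac{2}{-5 + B} - B\right) = 4 \left(- B + \frac{2}{-5 + B}\right) = - 4 B + \frac{8}{-5 + B}$)
$Z{\left(-5 \right)} 2862 = \frac{4 \left(2 - \left(-5\right)^{2} + 5 \left(-5\right)\right)}{-5 - 5} \cdot 2862 = \frac{4 \left(2 - 25 - 25\right)}{-10} \cdot 2862 = 4 \left(- \frac{1}{10}\right) \left(2 - 25 - 25\right) 2862 = 4 \left(- \frac{1}{10}\right) \left(-48\right) 2862 = \frac{96}{5} \cdot 2862 = \frac{274752}{5}$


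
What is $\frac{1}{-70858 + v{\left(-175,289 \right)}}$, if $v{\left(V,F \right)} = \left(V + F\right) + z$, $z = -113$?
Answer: $- \frac{1}{70857} \approx -1.4113 \cdot 10^{-5}$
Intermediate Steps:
$v{\left(V,F \right)} = -113 + F + V$ ($v{\left(V,F \right)} = \left(V + F\right) - 113 = \left(F + V\right) - 113 = -113 + F + V$)
$\frac{1}{-70858 + v{\left(-175,289 \right)}} = \frac{1}{-70858 - -1} = \frac{1}{-70858 + 1} = \frac{1}{-70857} = - \frac{1}{70857}$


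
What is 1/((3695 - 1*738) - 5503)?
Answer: -1/2546 ≈ -0.00039277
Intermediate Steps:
1/((3695 - 1*738) - 5503) = 1/((3695 - 738) - 5503) = 1/(2957 - 5503) = 1/(-2546) = -1/2546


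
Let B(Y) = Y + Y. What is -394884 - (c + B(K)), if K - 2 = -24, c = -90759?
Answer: -304081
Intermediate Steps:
K = -22 (K = 2 - 24 = -22)
B(Y) = 2*Y
-394884 - (c + B(K)) = -394884 - (-90759 + 2*(-22)) = -394884 - (-90759 - 44) = -394884 - 1*(-90803) = -394884 + 90803 = -304081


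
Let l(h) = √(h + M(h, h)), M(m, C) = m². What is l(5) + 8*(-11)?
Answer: -88 + √30 ≈ -82.523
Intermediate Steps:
l(h) = √(h + h²)
l(5) + 8*(-11) = √(5*(1 + 5)) + 8*(-11) = √(5*6) - 88 = √30 - 88 = -88 + √30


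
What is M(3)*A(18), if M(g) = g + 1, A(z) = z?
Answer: 72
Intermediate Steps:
M(g) = 1 + g
M(3)*A(18) = (1 + 3)*18 = 4*18 = 72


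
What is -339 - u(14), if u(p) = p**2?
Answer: -535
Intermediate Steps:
-339 - u(14) = -339 - 1*14**2 = -339 - 1*196 = -339 - 196 = -535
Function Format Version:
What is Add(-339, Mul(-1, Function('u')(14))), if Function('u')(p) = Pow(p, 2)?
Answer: -535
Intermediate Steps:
Add(-339, Mul(-1, Function('u')(14))) = Add(-339, Mul(-1, Pow(14, 2))) = Add(-339, Mul(-1, 196)) = Add(-339, -196) = -535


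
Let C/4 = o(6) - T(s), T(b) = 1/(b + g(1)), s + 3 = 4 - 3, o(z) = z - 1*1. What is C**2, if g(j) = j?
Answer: 576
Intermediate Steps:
o(z) = -1 + z (o(z) = z - 1 = -1 + z)
s = -2 (s = -3 + (4 - 3) = -3 + 1 = -2)
T(b) = 1/(1 + b) (T(b) = 1/(b + 1) = 1/(1 + b))
C = 24 (C = 4*((-1 + 6) - 1/(1 - 2)) = 4*(5 - 1/(-1)) = 4*(5 - 1*(-1)) = 4*(5 + 1) = 4*6 = 24)
C**2 = 24**2 = 576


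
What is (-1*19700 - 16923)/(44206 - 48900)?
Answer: 36623/4694 ≈ 7.8021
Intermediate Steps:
(-1*19700 - 16923)/(44206 - 48900) = (-19700 - 16923)/(-4694) = -36623*(-1/4694) = 36623/4694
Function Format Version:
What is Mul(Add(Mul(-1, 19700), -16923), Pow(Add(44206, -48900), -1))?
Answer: Rational(36623, 4694) ≈ 7.8021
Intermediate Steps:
Mul(Add(Mul(-1, 19700), -16923), Pow(Add(44206, -48900), -1)) = Mul(Add(-19700, -16923), Pow(-4694, -1)) = Mul(-36623, Rational(-1, 4694)) = Rational(36623, 4694)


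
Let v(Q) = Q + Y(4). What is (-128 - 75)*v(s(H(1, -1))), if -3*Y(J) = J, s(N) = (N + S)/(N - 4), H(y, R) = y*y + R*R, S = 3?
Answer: 4669/6 ≈ 778.17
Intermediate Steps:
H(y, R) = R**2 + y**2 (H(y, R) = y**2 + R**2 = R**2 + y**2)
s(N) = (3 + N)/(-4 + N) (s(N) = (N + 3)/(N - 4) = (3 + N)/(-4 + N))
Y(J) = -J/3
v(Q) = -4/3 + Q (v(Q) = Q - 1/3*4 = Q - 4/3 = -4/3 + Q)
(-128 - 75)*v(s(H(1, -1))) = (-128 - 75)*(-4/3 + (3 + ((-1)**2 + 1**2))/(-4 + ((-1)**2 + 1**2))) = -203*(-4/3 + (3 + (1 + 1))/(-4 + (1 + 1))) = -203*(-4/3 + (3 + 2)/(-4 + 2)) = -203*(-4/3 + 5/(-2)) = -203*(-4/3 - 1/2*5) = -203*(-4/3 - 5/2) = -203*(-23/6) = 4669/6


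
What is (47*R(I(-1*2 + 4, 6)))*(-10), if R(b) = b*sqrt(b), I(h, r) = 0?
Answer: 0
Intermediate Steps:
R(b) = b**(3/2)
(47*R(I(-1*2 + 4, 6)))*(-10) = (47*0**(3/2))*(-10) = (47*0)*(-10) = 0*(-10) = 0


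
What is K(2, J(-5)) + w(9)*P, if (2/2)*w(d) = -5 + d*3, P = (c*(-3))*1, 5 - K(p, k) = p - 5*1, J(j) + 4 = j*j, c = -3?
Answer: 206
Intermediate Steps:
J(j) = -4 + j² (J(j) = -4 + j*j = -4 + j²)
K(p, k) = 10 - p (K(p, k) = 5 - (p - 5*1) = 5 - (p - 5) = 5 - (-5 + p) = 5 + (5 - p) = 10 - p)
P = 9 (P = -3*(-3)*1 = 9*1 = 9)
w(d) = -5 + 3*d (w(d) = -5 + d*3 = -5 + 3*d)
K(2, J(-5)) + w(9)*P = (10 - 1*2) + (-5 + 3*9)*9 = (10 - 2) + (-5 + 27)*9 = 8 + 22*9 = 8 + 198 = 206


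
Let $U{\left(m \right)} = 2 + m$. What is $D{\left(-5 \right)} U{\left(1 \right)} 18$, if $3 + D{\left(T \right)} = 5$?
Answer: $108$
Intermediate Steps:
$D{\left(T \right)} = 2$ ($D{\left(T \right)} = -3 + 5 = 2$)
$D{\left(-5 \right)} U{\left(1 \right)} 18 = 2 \left(2 + 1\right) 18 = 2 \cdot 3 \cdot 18 = 6 \cdot 18 = 108$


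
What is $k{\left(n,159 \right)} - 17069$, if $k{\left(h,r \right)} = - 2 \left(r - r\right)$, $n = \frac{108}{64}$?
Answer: $-17069$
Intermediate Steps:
$n = \frac{27}{16}$ ($n = 108 \cdot \frac{1}{64} = \frac{27}{16} \approx 1.6875$)
$k{\left(h,r \right)} = 0$ ($k{\left(h,r \right)} = \left(-2\right) 0 = 0$)
$k{\left(n,159 \right)} - 17069 = 0 - 17069 = -17069$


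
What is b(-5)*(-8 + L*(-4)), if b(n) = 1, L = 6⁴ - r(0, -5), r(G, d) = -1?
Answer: -5196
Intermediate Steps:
L = 1297 (L = 6⁴ - 1*(-1) = 1296 + 1 = 1297)
b(-5)*(-8 + L*(-4)) = 1*(-8 + 1297*(-4)) = 1*(-8 - 5188) = 1*(-5196) = -5196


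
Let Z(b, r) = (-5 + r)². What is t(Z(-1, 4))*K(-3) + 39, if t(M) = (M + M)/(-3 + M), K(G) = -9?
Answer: 48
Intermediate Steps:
t(M) = 2*M/(-3 + M) (t(M) = (2*M)/(-3 + M) = 2*M/(-3 + M))
t(Z(-1, 4))*K(-3) + 39 = (2*(-5 + 4)²/(-3 + (-5 + 4)²))*(-9) + 39 = (2*(-1)²/(-3 + (-1)²))*(-9) + 39 = (2*1/(-3 + 1))*(-9) + 39 = (2*1/(-2))*(-9) + 39 = (2*1*(-½))*(-9) + 39 = -1*(-9) + 39 = 9 + 39 = 48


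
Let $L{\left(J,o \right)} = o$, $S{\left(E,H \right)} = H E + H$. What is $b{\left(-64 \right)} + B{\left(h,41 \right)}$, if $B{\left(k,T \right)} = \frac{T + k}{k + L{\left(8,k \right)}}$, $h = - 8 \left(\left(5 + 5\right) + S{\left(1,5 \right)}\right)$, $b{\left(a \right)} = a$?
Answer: $- \frac{20361}{320} \approx -63.628$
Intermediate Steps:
$S{\left(E,H \right)} = H + E H$ ($S{\left(E,H \right)} = E H + H = H + E H$)
$h = -160$ ($h = - 8 \left(\left(5 + 5\right) + 5 \left(1 + 1\right)\right) = - 8 \left(10 + 5 \cdot 2\right) = - 8 \left(10 + 10\right) = \left(-8\right) 20 = -160$)
$B{\left(k,T \right)} = \frac{T + k}{2 k}$ ($B{\left(k,T \right)} = \frac{T + k}{k + k} = \frac{T + k}{2 k}$)
$b{\left(-64 \right)} + B{\left(h,41 \right)} = -64 + \frac{41 - 160}{2 \left(-160\right)} = -64 + \frac{1}{2} \left(- \frac{1}{160}\right) \left(-119\right) = -64 + \frac{119}{320} = - \frac{20361}{320}$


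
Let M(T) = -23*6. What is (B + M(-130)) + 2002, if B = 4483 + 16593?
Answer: 22940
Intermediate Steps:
M(T) = -138
B = 21076
(B + M(-130)) + 2002 = (21076 - 138) + 2002 = 20938 + 2002 = 22940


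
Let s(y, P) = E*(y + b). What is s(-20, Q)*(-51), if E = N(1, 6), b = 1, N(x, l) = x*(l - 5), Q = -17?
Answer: 969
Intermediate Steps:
N(x, l) = x*(-5 + l)
E = 1 (E = 1*(-5 + 6) = 1*1 = 1)
s(y, P) = 1 + y (s(y, P) = 1*(y + 1) = 1*(1 + y) = 1 + y)
s(-20, Q)*(-51) = (1 - 20)*(-51) = -19*(-51) = 969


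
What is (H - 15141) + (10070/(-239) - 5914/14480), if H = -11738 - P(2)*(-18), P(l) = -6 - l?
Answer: -46833131803/1730360 ≈ -27066.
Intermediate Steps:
H = -11882 (H = -11738 - (-6 - 1*2)*(-18) = -11738 - (-6 - 2)*(-18) = -11738 - (-8)*(-18) = -11738 - 1*144 = -11738 - 144 = -11882)
(H - 15141) + (10070/(-239) - 5914/14480) = (-11882 - 15141) + (10070/(-239) - 5914/14480) = -27023 + (10070*(-1/239) - 5914*1/14480) = -27023 + (-10070/239 - 2957/7240) = -27023 - 73613523/1730360 = -46833131803/1730360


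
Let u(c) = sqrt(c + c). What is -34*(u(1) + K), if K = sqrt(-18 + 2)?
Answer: -136*I - 34*sqrt(2) ≈ -48.083 - 136.0*I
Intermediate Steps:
u(c) = sqrt(2)*sqrt(c) (u(c) = sqrt(2*c) = sqrt(2)*sqrt(c))
K = 4*I (K = sqrt(-16) = 4*I ≈ 4.0*I)
-34*(u(1) + K) = -34*(sqrt(2)*sqrt(1) + 4*I) = -34*(sqrt(2)*1 + 4*I) = -34*(sqrt(2) + 4*I) = -136*I - 34*sqrt(2)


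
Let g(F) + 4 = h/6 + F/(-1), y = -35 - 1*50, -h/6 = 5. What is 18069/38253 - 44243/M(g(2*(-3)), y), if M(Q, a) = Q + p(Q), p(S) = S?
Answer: 564178631/76506 ≈ 7374.3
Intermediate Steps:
h = -30 (h = -6*5 = -30)
y = -85 (y = -35 - 50 = -85)
g(F) = -9 - F (g(F) = -4 + (-30/6 + F/(-1)) = -4 + (-30*⅙ + F*(-1)) = -4 + (-5 - F) = -9 - F)
M(Q, a) = 2*Q (M(Q, a) = Q + Q = 2*Q)
18069/38253 - 44243/M(g(2*(-3)), y) = 18069/38253 - 44243*1/(2*(-9 - 2*(-3))) = 18069*(1/38253) - 44243*1/(2*(-9 - 1*(-6))) = 6023/12751 - 44243*1/(2*(-9 + 6)) = 6023/12751 - 44243/(2*(-3)) = 6023/12751 - 44243/(-6) = 6023/12751 - 44243*(-⅙) = 6023/12751 + 44243/6 = 564178631/76506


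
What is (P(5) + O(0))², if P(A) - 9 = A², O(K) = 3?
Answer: 1369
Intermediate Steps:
P(A) = 9 + A²
(P(5) + O(0))² = ((9 + 5²) + 3)² = ((9 + 25) + 3)² = (34 + 3)² = 37² = 1369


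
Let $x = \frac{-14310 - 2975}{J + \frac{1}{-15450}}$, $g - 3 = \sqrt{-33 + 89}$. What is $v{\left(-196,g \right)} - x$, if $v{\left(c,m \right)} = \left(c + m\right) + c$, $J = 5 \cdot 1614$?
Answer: $- \frac{48234049861}{124681499} + 2 \sqrt{14} \approx -379.38$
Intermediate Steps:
$J = 8070$
$g = 3 + 2 \sqrt{14}$ ($g = 3 + \sqrt{-33 + 89} = 3 + \sqrt{56} = 3 + 2 \sqrt{14} \approx 10.483$)
$v{\left(c,m \right)} = m + 2 c$
$x = - \frac{267053250}{124681499}$ ($x = \frac{-14310 - 2975}{8070 + \frac{1}{-15450}} = - \frac{17285}{8070 - \frac{1}{15450}} = - \frac{17285}{\frac{124681499}{15450}} = \left(-17285\right) \frac{15450}{124681499} = - \frac{267053250}{124681499} \approx -2.1419$)
$v{\left(-196,g \right)} - x = \left(\left(3 + 2 \sqrt{14}\right) + 2 \left(-196\right)\right) - - \frac{267053250}{124681499} = \left(\left(3 + 2 \sqrt{14}\right) - 392\right) + \frac{267053250}{124681499} = \left(-389 + 2 \sqrt{14}\right) + \frac{267053250}{124681499} = - \frac{48234049861}{124681499} + 2 \sqrt{14}$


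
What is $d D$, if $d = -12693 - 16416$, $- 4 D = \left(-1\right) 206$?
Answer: $- \frac{2998227}{2} \approx -1.4991 \cdot 10^{6}$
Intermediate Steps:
$D = \frac{103}{2}$ ($D = - \frac{\left(-1\right) 206}{4} = \left(- \frac{1}{4}\right) \left(-206\right) = \frac{103}{2} \approx 51.5$)
$d = -29109$ ($d = -12693 - 16416 = -29109$)
$d D = \left(-29109\right) \frac{103}{2} = - \frac{2998227}{2}$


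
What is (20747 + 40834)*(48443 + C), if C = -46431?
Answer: 123900972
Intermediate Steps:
(20747 + 40834)*(48443 + C) = (20747 + 40834)*(48443 - 46431) = 61581*2012 = 123900972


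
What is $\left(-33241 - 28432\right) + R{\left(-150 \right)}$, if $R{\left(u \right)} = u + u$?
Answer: $-61973$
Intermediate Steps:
$R{\left(u \right)} = 2 u$
$\left(-33241 - 28432\right) + R{\left(-150 \right)} = \left(-33241 - 28432\right) + 2 \left(-150\right) = -61673 - 300 = -61973$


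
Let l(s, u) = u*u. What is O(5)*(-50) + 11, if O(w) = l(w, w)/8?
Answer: -581/4 ≈ -145.25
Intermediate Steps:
l(s, u) = u²
O(w) = w²/8
O(5)*(-50) + 11 = ((⅛)*5²)*(-50) + 11 = ((⅛)*25)*(-50) + 11 = (25/8)*(-50) + 11 = -625/4 + 11 = -581/4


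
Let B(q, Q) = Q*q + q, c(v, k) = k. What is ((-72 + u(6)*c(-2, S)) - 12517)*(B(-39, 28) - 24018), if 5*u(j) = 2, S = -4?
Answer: 1583204997/5 ≈ 3.1664e+8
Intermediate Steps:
u(j) = ⅖ (u(j) = (⅕)*2 = ⅖)
B(q, Q) = q + Q*q
((-72 + u(6)*c(-2, S)) - 12517)*(B(-39, 28) - 24018) = ((-72 + (⅖)*(-4)) - 12517)*(-39*(1 + 28) - 24018) = ((-72 - 8/5) - 12517)*(-39*29 - 24018) = (-368/5 - 12517)*(-1131 - 24018) = -62953/5*(-25149) = 1583204997/5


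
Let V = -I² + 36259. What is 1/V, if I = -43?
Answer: 1/34410 ≈ 2.9061e-5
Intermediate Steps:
V = 34410 (V = -1*(-43)² + 36259 = -1*1849 + 36259 = -1849 + 36259 = 34410)
1/V = 1/34410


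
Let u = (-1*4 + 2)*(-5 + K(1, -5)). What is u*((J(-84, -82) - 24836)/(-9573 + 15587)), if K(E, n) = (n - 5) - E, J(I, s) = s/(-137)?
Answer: -54439200/411959 ≈ -132.15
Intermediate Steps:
J(I, s) = -s/137 (J(I, s) = s*(-1/137) = -s/137)
K(E, n) = -5 + n - E (K(E, n) = (-5 + n) - E = -5 + n - E)
u = 32 (u = (-1*4 + 2)*(-5 + (-5 - 5 - 1*1)) = (-4 + 2)*(-5 + (-5 - 5 - 1)) = -2*(-5 - 11) = -2*(-16) = 32)
u*((J(-84, -82) - 24836)/(-9573 + 15587)) = 32*((-1/137*(-82) - 24836)/(-9573 + 15587)) = 32*((82/137 - 24836)/6014) = 32*(-3402450/137*1/6014) = 32*(-1701225/411959) = -54439200/411959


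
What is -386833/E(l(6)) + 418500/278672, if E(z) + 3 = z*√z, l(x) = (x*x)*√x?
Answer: 104625/69668 + 386833/(3 - 216*6^(¾)) ≈ -467.35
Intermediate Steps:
l(x) = x^(5/2) (l(x) = x²*√x = x^(5/2))
E(z) = -3 + z^(3/2) (E(z) = -3 + z*√z = -3 + z^(3/2))
-386833/E(l(6)) + 418500/278672 = -386833/(-3 + (6^(5/2))^(3/2)) + 418500/278672 = -386833/(-3 + (36*√6)^(3/2)) + 418500*(1/278672) = -386833/(-3 + 216*6^(¾)) + 104625/69668 = 104625/69668 - 386833/(-3 + 216*6^(¾))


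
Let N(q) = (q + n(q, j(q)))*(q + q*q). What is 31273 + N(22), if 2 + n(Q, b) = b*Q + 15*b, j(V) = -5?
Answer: -52217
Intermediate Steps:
n(Q, b) = -2 + 15*b + Q*b (n(Q, b) = -2 + (b*Q + 15*b) = -2 + (Q*b + 15*b) = -2 + (15*b + Q*b) = -2 + 15*b + Q*b)
N(q) = (-77 - 4*q)*(q + q²) (N(q) = (q + (-2 + 15*(-5) + q*(-5)))*(q + q*q) = (q + (-2 - 75 - 5*q))*(q + q²) = (q + (-77 - 5*q))*(q + q²) = (-77 - 4*q)*(q + q²))
31273 + N(22) = 31273 + 22*(-77 - 81*22 - 4*22²) = 31273 + 22*(-77 - 1782 - 4*484) = 31273 + 22*(-77 - 1782 - 1936) = 31273 + 22*(-3795) = 31273 - 83490 = -52217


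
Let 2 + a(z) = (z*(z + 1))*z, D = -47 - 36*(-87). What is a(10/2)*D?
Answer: 456580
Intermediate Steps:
D = 3085 (D = -47 + 3132 = 3085)
a(z) = -2 + z²*(1 + z) (a(z) = -2 + (z*(z + 1))*z = -2 + (z*(1 + z))*z = -2 + z²*(1 + z))
a(10/2)*D = (-2 + (10/2)² + (10/2)³)*3085 = (-2 + (10*(½))² + (10*(½))³)*3085 = (-2 + 5² + 5³)*3085 = (-2 + 25 + 125)*3085 = 148*3085 = 456580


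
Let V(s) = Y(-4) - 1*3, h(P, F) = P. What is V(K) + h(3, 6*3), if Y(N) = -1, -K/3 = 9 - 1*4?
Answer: -1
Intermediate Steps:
K = -15 (K = -3*(9 - 1*4) = -3*(9 - 4) = -3*5 = -15)
V(s) = -4 (V(s) = -1 - 1*3 = -1 - 3 = -4)
V(K) + h(3, 6*3) = -4 + 3 = -1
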